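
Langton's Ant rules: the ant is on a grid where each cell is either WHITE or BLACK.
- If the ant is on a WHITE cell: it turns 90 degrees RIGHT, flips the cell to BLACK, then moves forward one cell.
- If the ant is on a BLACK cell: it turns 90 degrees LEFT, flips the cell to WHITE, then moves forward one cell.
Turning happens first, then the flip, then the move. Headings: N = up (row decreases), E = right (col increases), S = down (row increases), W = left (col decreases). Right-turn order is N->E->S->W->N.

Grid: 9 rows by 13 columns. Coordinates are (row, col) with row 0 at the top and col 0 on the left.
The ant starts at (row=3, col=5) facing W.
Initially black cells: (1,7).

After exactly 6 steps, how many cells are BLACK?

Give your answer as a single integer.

Answer: 5

Derivation:
Step 1: on WHITE (3,5): turn R to N, flip to black, move to (2,5). |black|=2
Step 2: on WHITE (2,5): turn R to E, flip to black, move to (2,6). |black|=3
Step 3: on WHITE (2,6): turn R to S, flip to black, move to (3,6). |black|=4
Step 4: on WHITE (3,6): turn R to W, flip to black, move to (3,5). |black|=5
Step 5: on BLACK (3,5): turn L to S, flip to white, move to (4,5). |black|=4
Step 6: on WHITE (4,5): turn R to W, flip to black, move to (4,4). |black|=5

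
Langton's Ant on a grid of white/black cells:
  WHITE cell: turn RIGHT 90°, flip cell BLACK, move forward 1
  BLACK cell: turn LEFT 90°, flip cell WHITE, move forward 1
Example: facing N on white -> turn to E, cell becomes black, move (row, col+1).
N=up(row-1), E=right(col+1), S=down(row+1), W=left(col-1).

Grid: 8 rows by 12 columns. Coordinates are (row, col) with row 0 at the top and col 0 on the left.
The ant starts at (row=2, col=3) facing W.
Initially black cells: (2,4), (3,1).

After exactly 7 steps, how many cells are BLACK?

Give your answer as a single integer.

Step 1: on WHITE (2,3): turn R to N, flip to black, move to (1,3). |black|=3
Step 2: on WHITE (1,3): turn R to E, flip to black, move to (1,4). |black|=4
Step 3: on WHITE (1,4): turn R to S, flip to black, move to (2,4). |black|=5
Step 4: on BLACK (2,4): turn L to E, flip to white, move to (2,5). |black|=4
Step 5: on WHITE (2,5): turn R to S, flip to black, move to (3,5). |black|=5
Step 6: on WHITE (3,5): turn R to W, flip to black, move to (3,4). |black|=6
Step 7: on WHITE (3,4): turn R to N, flip to black, move to (2,4). |black|=7

Answer: 7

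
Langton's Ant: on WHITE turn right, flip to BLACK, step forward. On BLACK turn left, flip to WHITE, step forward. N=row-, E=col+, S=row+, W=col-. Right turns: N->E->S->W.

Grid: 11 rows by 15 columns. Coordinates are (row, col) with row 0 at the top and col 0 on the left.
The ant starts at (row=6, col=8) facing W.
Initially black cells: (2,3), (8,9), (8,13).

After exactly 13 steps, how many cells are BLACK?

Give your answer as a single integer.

Answer: 10

Derivation:
Step 1: on WHITE (6,8): turn R to N, flip to black, move to (5,8). |black|=4
Step 2: on WHITE (5,8): turn R to E, flip to black, move to (5,9). |black|=5
Step 3: on WHITE (5,9): turn R to S, flip to black, move to (6,9). |black|=6
Step 4: on WHITE (6,9): turn R to W, flip to black, move to (6,8). |black|=7
Step 5: on BLACK (6,8): turn L to S, flip to white, move to (7,8). |black|=6
Step 6: on WHITE (7,8): turn R to W, flip to black, move to (7,7). |black|=7
Step 7: on WHITE (7,7): turn R to N, flip to black, move to (6,7). |black|=8
Step 8: on WHITE (6,7): turn R to E, flip to black, move to (6,8). |black|=9
Step 9: on WHITE (6,8): turn R to S, flip to black, move to (7,8). |black|=10
Step 10: on BLACK (7,8): turn L to E, flip to white, move to (7,9). |black|=9
Step 11: on WHITE (7,9): turn R to S, flip to black, move to (8,9). |black|=10
Step 12: on BLACK (8,9): turn L to E, flip to white, move to (8,10). |black|=9
Step 13: on WHITE (8,10): turn R to S, flip to black, move to (9,10). |black|=10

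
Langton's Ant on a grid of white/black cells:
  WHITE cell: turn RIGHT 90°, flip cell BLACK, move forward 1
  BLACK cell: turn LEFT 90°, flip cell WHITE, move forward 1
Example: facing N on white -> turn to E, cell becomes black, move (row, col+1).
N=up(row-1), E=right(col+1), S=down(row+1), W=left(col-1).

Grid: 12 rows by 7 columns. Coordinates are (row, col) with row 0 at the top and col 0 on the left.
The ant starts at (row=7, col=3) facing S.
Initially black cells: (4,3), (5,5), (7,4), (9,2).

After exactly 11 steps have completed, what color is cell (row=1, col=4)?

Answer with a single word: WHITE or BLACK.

Step 1: on WHITE (7,3): turn R to W, flip to black, move to (7,2). |black|=5
Step 2: on WHITE (7,2): turn R to N, flip to black, move to (6,2). |black|=6
Step 3: on WHITE (6,2): turn R to E, flip to black, move to (6,3). |black|=7
Step 4: on WHITE (6,3): turn R to S, flip to black, move to (7,3). |black|=8
Step 5: on BLACK (7,3): turn L to E, flip to white, move to (7,4). |black|=7
Step 6: on BLACK (7,4): turn L to N, flip to white, move to (6,4). |black|=6
Step 7: on WHITE (6,4): turn R to E, flip to black, move to (6,5). |black|=7
Step 8: on WHITE (6,5): turn R to S, flip to black, move to (7,5). |black|=8
Step 9: on WHITE (7,5): turn R to W, flip to black, move to (7,4). |black|=9
Step 10: on WHITE (7,4): turn R to N, flip to black, move to (6,4). |black|=10
Step 11: on BLACK (6,4): turn L to W, flip to white, move to (6,3). |black|=9

Answer: WHITE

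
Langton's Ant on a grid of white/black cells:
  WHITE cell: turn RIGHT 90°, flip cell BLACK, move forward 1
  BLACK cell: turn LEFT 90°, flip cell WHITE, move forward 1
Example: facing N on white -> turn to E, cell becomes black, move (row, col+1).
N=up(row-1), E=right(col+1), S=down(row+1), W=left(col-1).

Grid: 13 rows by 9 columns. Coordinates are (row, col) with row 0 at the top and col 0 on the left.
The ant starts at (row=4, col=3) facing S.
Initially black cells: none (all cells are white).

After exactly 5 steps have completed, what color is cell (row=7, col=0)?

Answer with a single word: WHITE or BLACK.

Step 1: on WHITE (4,3): turn R to W, flip to black, move to (4,2). |black|=1
Step 2: on WHITE (4,2): turn R to N, flip to black, move to (3,2). |black|=2
Step 3: on WHITE (3,2): turn R to E, flip to black, move to (3,3). |black|=3
Step 4: on WHITE (3,3): turn R to S, flip to black, move to (4,3). |black|=4
Step 5: on BLACK (4,3): turn L to E, flip to white, move to (4,4). |black|=3

Answer: WHITE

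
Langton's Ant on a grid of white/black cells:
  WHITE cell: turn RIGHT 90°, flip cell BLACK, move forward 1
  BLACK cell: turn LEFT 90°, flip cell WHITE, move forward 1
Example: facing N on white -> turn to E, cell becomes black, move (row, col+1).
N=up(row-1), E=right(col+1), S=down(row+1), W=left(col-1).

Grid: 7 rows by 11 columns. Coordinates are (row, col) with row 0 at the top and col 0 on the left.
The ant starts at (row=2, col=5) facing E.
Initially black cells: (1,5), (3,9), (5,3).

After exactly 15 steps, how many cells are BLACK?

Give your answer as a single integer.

Step 1: on WHITE (2,5): turn R to S, flip to black, move to (3,5). |black|=4
Step 2: on WHITE (3,5): turn R to W, flip to black, move to (3,4). |black|=5
Step 3: on WHITE (3,4): turn R to N, flip to black, move to (2,4). |black|=6
Step 4: on WHITE (2,4): turn R to E, flip to black, move to (2,5). |black|=7
Step 5: on BLACK (2,5): turn L to N, flip to white, move to (1,5). |black|=6
Step 6: on BLACK (1,5): turn L to W, flip to white, move to (1,4). |black|=5
Step 7: on WHITE (1,4): turn R to N, flip to black, move to (0,4). |black|=6
Step 8: on WHITE (0,4): turn R to E, flip to black, move to (0,5). |black|=7
Step 9: on WHITE (0,5): turn R to S, flip to black, move to (1,5). |black|=8
Step 10: on WHITE (1,5): turn R to W, flip to black, move to (1,4). |black|=9
Step 11: on BLACK (1,4): turn L to S, flip to white, move to (2,4). |black|=8
Step 12: on BLACK (2,4): turn L to E, flip to white, move to (2,5). |black|=7
Step 13: on WHITE (2,5): turn R to S, flip to black, move to (3,5). |black|=8
Step 14: on BLACK (3,5): turn L to E, flip to white, move to (3,6). |black|=7
Step 15: on WHITE (3,6): turn R to S, flip to black, move to (4,6). |black|=8

Answer: 8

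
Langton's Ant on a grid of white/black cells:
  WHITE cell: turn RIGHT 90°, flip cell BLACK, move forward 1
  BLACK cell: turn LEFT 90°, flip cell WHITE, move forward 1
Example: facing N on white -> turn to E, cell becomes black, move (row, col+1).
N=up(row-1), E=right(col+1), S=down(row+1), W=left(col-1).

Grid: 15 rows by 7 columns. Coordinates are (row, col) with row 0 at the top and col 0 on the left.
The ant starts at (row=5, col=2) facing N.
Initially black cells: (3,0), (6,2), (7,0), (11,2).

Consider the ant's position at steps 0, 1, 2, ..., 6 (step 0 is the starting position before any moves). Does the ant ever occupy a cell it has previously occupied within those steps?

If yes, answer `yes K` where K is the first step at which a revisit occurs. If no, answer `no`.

Answer: no

Derivation:
Step 1: on WHITE (5,2): turn R to E, flip to black, move to (5,3). |black|=5 — new cell
Step 2: on WHITE (5,3): turn R to S, flip to black, move to (6,3). |black|=6 — new cell
Step 3: on WHITE (6,3): turn R to W, flip to black, move to (6,2). |black|=7 — new cell
Step 4: on BLACK (6,2): turn L to S, flip to white, move to (7,2). |black|=6 — new cell
Step 5: on WHITE (7,2): turn R to W, flip to black, move to (7,1). |black|=7 — new cell
Step 6: on WHITE (7,1): turn R to N, flip to black, move to (6,1). |black|=8 — new cell
No revisit within 6 steps.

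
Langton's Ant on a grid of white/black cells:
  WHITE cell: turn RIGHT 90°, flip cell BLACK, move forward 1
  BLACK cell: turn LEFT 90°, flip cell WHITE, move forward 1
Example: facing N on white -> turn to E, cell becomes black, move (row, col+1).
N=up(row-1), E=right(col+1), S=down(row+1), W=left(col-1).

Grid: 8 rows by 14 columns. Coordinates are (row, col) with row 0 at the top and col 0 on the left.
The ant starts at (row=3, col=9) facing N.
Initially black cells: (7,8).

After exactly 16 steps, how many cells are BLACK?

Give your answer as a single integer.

Step 1: on WHITE (3,9): turn R to E, flip to black, move to (3,10). |black|=2
Step 2: on WHITE (3,10): turn R to S, flip to black, move to (4,10). |black|=3
Step 3: on WHITE (4,10): turn R to W, flip to black, move to (4,9). |black|=4
Step 4: on WHITE (4,9): turn R to N, flip to black, move to (3,9). |black|=5
Step 5: on BLACK (3,9): turn L to W, flip to white, move to (3,8). |black|=4
Step 6: on WHITE (3,8): turn R to N, flip to black, move to (2,8). |black|=5
Step 7: on WHITE (2,8): turn R to E, flip to black, move to (2,9). |black|=6
Step 8: on WHITE (2,9): turn R to S, flip to black, move to (3,9). |black|=7
Step 9: on WHITE (3,9): turn R to W, flip to black, move to (3,8). |black|=8
Step 10: on BLACK (3,8): turn L to S, flip to white, move to (4,8). |black|=7
Step 11: on WHITE (4,8): turn R to W, flip to black, move to (4,7). |black|=8
Step 12: on WHITE (4,7): turn R to N, flip to black, move to (3,7). |black|=9
Step 13: on WHITE (3,7): turn R to E, flip to black, move to (3,8). |black|=10
Step 14: on WHITE (3,8): turn R to S, flip to black, move to (4,8). |black|=11
Step 15: on BLACK (4,8): turn L to E, flip to white, move to (4,9). |black|=10
Step 16: on BLACK (4,9): turn L to N, flip to white, move to (3,9). |black|=9

Answer: 9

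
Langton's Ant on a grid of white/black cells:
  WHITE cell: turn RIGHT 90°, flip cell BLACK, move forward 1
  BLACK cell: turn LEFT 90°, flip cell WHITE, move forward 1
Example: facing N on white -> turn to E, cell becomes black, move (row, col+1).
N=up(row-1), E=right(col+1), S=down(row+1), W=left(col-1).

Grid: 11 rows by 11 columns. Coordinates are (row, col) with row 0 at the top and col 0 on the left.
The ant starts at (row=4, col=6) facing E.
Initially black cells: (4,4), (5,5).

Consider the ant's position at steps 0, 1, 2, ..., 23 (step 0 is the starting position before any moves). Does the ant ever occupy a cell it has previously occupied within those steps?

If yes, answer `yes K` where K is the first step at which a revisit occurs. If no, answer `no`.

Answer: yes 6

Derivation:
Step 1: on WHITE (4,6): turn R to S, flip to black, move to (5,6). |black|=3 — new cell
Step 2: on WHITE (5,6): turn R to W, flip to black, move to (5,5). |black|=4 — new cell
Step 3: on BLACK (5,5): turn L to S, flip to white, move to (6,5). |black|=3 — new cell
Step 4: on WHITE (6,5): turn R to W, flip to black, move to (6,4). |black|=4 — new cell
Step 5: on WHITE (6,4): turn R to N, flip to black, move to (5,4). |black|=5 — new cell
Step 6: on WHITE (5,4): turn R to E, flip to black, move to (5,5). |black|=6 — REVISIT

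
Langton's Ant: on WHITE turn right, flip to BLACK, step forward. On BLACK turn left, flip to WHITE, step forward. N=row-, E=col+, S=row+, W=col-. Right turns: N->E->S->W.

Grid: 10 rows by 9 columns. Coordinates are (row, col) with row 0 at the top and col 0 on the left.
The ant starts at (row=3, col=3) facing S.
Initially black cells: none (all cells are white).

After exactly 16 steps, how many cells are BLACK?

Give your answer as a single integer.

Step 1: on WHITE (3,3): turn R to W, flip to black, move to (3,2). |black|=1
Step 2: on WHITE (3,2): turn R to N, flip to black, move to (2,2). |black|=2
Step 3: on WHITE (2,2): turn R to E, flip to black, move to (2,3). |black|=3
Step 4: on WHITE (2,3): turn R to S, flip to black, move to (3,3). |black|=4
Step 5: on BLACK (3,3): turn L to E, flip to white, move to (3,4). |black|=3
Step 6: on WHITE (3,4): turn R to S, flip to black, move to (4,4). |black|=4
Step 7: on WHITE (4,4): turn R to W, flip to black, move to (4,3). |black|=5
Step 8: on WHITE (4,3): turn R to N, flip to black, move to (3,3). |black|=6
Step 9: on WHITE (3,3): turn R to E, flip to black, move to (3,4). |black|=7
Step 10: on BLACK (3,4): turn L to N, flip to white, move to (2,4). |black|=6
Step 11: on WHITE (2,4): turn R to E, flip to black, move to (2,5). |black|=7
Step 12: on WHITE (2,5): turn R to S, flip to black, move to (3,5). |black|=8
Step 13: on WHITE (3,5): turn R to W, flip to black, move to (3,4). |black|=9
Step 14: on WHITE (3,4): turn R to N, flip to black, move to (2,4). |black|=10
Step 15: on BLACK (2,4): turn L to W, flip to white, move to (2,3). |black|=9
Step 16: on BLACK (2,3): turn L to S, flip to white, move to (3,3). |black|=8

Answer: 8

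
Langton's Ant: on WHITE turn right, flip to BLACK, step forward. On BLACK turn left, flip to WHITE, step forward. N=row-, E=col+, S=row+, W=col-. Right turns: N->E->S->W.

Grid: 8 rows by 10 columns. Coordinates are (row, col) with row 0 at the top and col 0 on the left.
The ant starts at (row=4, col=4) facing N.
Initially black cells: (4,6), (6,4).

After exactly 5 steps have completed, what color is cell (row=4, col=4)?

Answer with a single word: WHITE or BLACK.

Step 1: on WHITE (4,4): turn R to E, flip to black, move to (4,5). |black|=3
Step 2: on WHITE (4,5): turn R to S, flip to black, move to (5,5). |black|=4
Step 3: on WHITE (5,5): turn R to W, flip to black, move to (5,4). |black|=5
Step 4: on WHITE (5,4): turn R to N, flip to black, move to (4,4). |black|=6
Step 5: on BLACK (4,4): turn L to W, flip to white, move to (4,3). |black|=5

Answer: WHITE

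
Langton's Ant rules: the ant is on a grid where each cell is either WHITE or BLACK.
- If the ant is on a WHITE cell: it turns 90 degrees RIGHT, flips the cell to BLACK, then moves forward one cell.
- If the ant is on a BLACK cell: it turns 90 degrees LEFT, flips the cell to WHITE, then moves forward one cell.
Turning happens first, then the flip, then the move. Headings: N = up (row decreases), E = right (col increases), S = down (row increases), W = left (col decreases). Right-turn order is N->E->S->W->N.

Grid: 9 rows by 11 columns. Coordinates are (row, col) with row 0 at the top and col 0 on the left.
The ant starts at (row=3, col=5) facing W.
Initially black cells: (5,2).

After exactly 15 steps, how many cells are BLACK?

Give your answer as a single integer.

Step 1: on WHITE (3,5): turn R to N, flip to black, move to (2,5). |black|=2
Step 2: on WHITE (2,5): turn R to E, flip to black, move to (2,6). |black|=3
Step 3: on WHITE (2,6): turn R to S, flip to black, move to (3,6). |black|=4
Step 4: on WHITE (3,6): turn R to W, flip to black, move to (3,5). |black|=5
Step 5: on BLACK (3,5): turn L to S, flip to white, move to (4,5). |black|=4
Step 6: on WHITE (4,5): turn R to W, flip to black, move to (4,4). |black|=5
Step 7: on WHITE (4,4): turn R to N, flip to black, move to (3,4). |black|=6
Step 8: on WHITE (3,4): turn R to E, flip to black, move to (3,5). |black|=7
Step 9: on WHITE (3,5): turn R to S, flip to black, move to (4,5). |black|=8
Step 10: on BLACK (4,5): turn L to E, flip to white, move to (4,6). |black|=7
Step 11: on WHITE (4,6): turn R to S, flip to black, move to (5,6). |black|=8
Step 12: on WHITE (5,6): turn R to W, flip to black, move to (5,5). |black|=9
Step 13: on WHITE (5,5): turn R to N, flip to black, move to (4,5). |black|=10
Step 14: on WHITE (4,5): turn R to E, flip to black, move to (4,6). |black|=11
Step 15: on BLACK (4,6): turn L to N, flip to white, move to (3,6). |black|=10

Answer: 10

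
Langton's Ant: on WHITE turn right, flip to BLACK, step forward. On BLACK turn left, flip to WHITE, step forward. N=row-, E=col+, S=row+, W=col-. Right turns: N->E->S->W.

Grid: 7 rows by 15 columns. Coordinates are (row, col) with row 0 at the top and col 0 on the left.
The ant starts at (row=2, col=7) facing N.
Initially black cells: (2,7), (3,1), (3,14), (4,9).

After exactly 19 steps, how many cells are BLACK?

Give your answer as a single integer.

Answer: 9

Derivation:
Step 1: on BLACK (2,7): turn L to W, flip to white, move to (2,6). |black|=3
Step 2: on WHITE (2,6): turn R to N, flip to black, move to (1,6). |black|=4
Step 3: on WHITE (1,6): turn R to E, flip to black, move to (1,7). |black|=5
Step 4: on WHITE (1,7): turn R to S, flip to black, move to (2,7). |black|=6
Step 5: on WHITE (2,7): turn R to W, flip to black, move to (2,6). |black|=7
Step 6: on BLACK (2,6): turn L to S, flip to white, move to (3,6). |black|=6
Step 7: on WHITE (3,6): turn R to W, flip to black, move to (3,5). |black|=7
Step 8: on WHITE (3,5): turn R to N, flip to black, move to (2,5). |black|=8
Step 9: on WHITE (2,5): turn R to E, flip to black, move to (2,6). |black|=9
Step 10: on WHITE (2,6): turn R to S, flip to black, move to (3,6). |black|=10
Step 11: on BLACK (3,6): turn L to E, flip to white, move to (3,7). |black|=9
Step 12: on WHITE (3,7): turn R to S, flip to black, move to (4,7). |black|=10
Step 13: on WHITE (4,7): turn R to W, flip to black, move to (4,6). |black|=11
Step 14: on WHITE (4,6): turn R to N, flip to black, move to (3,6). |black|=12
Step 15: on WHITE (3,6): turn R to E, flip to black, move to (3,7). |black|=13
Step 16: on BLACK (3,7): turn L to N, flip to white, move to (2,7). |black|=12
Step 17: on BLACK (2,7): turn L to W, flip to white, move to (2,6). |black|=11
Step 18: on BLACK (2,6): turn L to S, flip to white, move to (3,6). |black|=10
Step 19: on BLACK (3,6): turn L to E, flip to white, move to (3,7). |black|=9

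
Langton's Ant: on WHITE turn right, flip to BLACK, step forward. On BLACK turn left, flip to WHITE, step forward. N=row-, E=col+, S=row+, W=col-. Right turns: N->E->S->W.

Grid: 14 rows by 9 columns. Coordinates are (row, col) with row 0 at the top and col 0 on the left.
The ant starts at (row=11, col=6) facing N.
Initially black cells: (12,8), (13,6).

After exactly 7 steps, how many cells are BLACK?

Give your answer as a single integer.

Answer: 7

Derivation:
Step 1: on WHITE (11,6): turn R to E, flip to black, move to (11,7). |black|=3
Step 2: on WHITE (11,7): turn R to S, flip to black, move to (12,7). |black|=4
Step 3: on WHITE (12,7): turn R to W, flip to black, move to (12,6). |black|=5
Step 4: on WHITE (12,6): turn R to N, flip to black, move to (11,6). |black|=6
Step 5: on BLACK (11,6): turn L to W, flip to white, move to (11,5). |black|=5
Step 6: on WHITE (11,5): turn R to N, flip to black, move to (10,5). |black|=6
Step 7: on WHITE (10,5): turn R to E, flip to black, move to (10,6). |black|=7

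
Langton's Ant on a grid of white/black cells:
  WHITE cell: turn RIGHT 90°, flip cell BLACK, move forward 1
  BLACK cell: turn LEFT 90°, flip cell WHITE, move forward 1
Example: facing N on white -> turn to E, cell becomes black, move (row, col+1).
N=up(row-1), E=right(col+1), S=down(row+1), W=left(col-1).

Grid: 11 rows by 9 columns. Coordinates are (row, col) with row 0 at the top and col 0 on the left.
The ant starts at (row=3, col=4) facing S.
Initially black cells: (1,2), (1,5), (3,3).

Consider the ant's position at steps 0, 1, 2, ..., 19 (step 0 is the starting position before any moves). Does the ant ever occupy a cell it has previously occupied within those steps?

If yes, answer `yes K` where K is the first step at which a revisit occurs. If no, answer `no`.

Answer: yes 5

Derivation:
Step 1: on WHITE (3,4): turn R to W, flip to black, move to (3,3). |black|=4 — new cell
Step 2: on BLACK (3,3): turn L to S, flip to white, move to (4,3). |black|=3 — new cell
Step 3: on WHITE (4,3): turn R to W, flip to black, move to (4,2). |black|=4 — new cell
Step 4: on WHITE (4,2): turn R to N, flip to black, move to (3,2). |black|=5 — new cell
Step 5: on WHITE (3,2): turn R to E, flip to black, move to (3,3). |black|=6 — REVISIT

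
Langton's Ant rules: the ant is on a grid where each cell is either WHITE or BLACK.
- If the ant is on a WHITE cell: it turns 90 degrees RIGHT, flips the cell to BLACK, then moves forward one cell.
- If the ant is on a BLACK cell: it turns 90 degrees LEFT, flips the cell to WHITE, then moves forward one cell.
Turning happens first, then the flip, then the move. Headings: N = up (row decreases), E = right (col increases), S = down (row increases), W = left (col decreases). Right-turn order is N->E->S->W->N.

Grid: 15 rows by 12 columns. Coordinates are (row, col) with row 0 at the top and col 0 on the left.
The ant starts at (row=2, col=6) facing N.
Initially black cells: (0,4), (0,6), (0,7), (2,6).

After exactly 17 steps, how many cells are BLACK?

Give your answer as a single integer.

Answer: 11

Derivation:
Step 1: on BLACK (2,6): turn L to W, flip to white, move to (2,5). |black|=3
Step 2: on WHITE (2,5): turn R to N, flip to black, move to (1,5). |black|=4
Step 3: on WHITE (1,5): turn R to E, flip to black, move to (1,6). |black|=5
Step 4: on WHITE (1,6): turn R to S, flip to black, move to (2,6). |black|=6
Step 5: on WHITE (2,6): turn R to W, flip to black, move to (2,5). |black|=7
Step 6: on BLACK (2,5): turn L to S, flip to white, move to (3,5). |black|=6
Step 7: on WHITE (3,5): turn R to W, flip to black, move to (3,4). |black|=7
Step 8: on WHITE (3,4): turn R to N, flip to black, move to (2,4). |black|=8
Step 9: on WHITE (2,4): turn R to E, flip to black, move to (2,5). |black|=9
Step 10: on WHITE (2,5): turn R to S, flip to black, move to (3,5). |black|=10
Step 11: on BLACK (3,5): turn L to E, flip to white, move to (3,6). |black|=9
Step 12: on WHITE (3,6): turn R to S, flip to black, move to (4,6). |black|=10
Step 13: on WHITE (4,6): turn R to W, flip to black, move to (4,5). |black|=11
Step 14: on WHITE (4,5): turn R to N, flip to black, move to (3,5). |black|=12
Step 15: on WHITE (3,5): turn R to E, flip to black, move to (3,6). |black|=13
Step 16: on BLACK (3,6): turn L to N, flip to white, move to (2,6). |black|=12
Step 17: on BLACK (2,6): turn L to W, flip to white, move to (2,5). |black|=11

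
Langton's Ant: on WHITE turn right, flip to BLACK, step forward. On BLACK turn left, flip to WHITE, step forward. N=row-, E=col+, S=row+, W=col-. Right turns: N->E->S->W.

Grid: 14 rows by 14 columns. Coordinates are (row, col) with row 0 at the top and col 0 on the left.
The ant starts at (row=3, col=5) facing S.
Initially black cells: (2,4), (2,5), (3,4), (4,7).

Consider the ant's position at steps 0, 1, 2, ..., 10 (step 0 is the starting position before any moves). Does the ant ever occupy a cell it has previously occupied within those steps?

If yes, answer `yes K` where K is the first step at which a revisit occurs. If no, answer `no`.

Answer: yes 5

Derivation:
Step 1: on WHITE (3,5): turn R to W, flip to black, move to (3,4). |black|=5 — new cell
Step 2: on BLACK (3,4): turn L to S, flip to white, move to (4,4). |black|=4 — new cell
Step 3: on WHITE (4,4): turn R to W, flip to black, move to (4,3). |black|=5 — new cell
Step 4: on WHITE (4,3): turn R to N, flip to black, move to (3,3). |black|=6 — new cell
Step 5: on WHITE (3,3): turn R to E, flip to black, move to (3,4). |black|=7 — REVISIT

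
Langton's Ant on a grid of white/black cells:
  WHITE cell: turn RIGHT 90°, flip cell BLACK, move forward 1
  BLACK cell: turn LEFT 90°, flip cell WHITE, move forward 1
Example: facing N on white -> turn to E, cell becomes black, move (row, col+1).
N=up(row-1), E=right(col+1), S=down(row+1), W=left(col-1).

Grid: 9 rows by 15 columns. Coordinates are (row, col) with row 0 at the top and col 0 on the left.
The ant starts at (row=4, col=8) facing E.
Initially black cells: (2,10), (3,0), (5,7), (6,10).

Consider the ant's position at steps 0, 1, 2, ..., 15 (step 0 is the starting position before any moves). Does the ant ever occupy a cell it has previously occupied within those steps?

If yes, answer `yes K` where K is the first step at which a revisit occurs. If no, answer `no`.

Step 1: on WHITE (4,8): turn R to S, flip to black, move to (5,8). |black|=5 — new cell
Step 2: on WHITE (5,8): turn R to W, flip to black, move to (5,7). |black|=6 — new cell
Step 3: on BLACK (5,7): turn L to S, flip to white, move to (6,7). |black|=5 — new cell
Step 4: on WHITE (6,7): turn R to W, flip to black, move to (6,6). |black|=6 — new cell
Step 5: on WHITE (6,6): turn R to N, flip to black, move to (5,6). |black|=7 — new cell
Step 6: on WHITE (5,6): turn R to E, flip to black, move to (5,7). |black|=8 — REVISIT

Answer: yes 6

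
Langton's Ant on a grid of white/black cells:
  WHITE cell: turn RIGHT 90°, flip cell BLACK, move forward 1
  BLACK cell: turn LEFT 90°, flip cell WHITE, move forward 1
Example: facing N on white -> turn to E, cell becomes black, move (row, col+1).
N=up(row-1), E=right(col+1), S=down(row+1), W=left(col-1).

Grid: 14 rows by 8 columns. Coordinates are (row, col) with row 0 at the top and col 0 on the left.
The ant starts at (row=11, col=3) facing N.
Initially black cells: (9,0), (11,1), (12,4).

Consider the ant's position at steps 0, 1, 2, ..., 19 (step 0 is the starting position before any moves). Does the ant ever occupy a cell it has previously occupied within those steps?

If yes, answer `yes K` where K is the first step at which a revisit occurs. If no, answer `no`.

Answer: yes 6

Derivation:
Step 1: on WHITE (11,3): turn R to E, flip to black, move to (11,4). |black|=4 — new cell
Step 2: on WHITE (11,4): turn R to S, flip to black, move to (12,4). |black|=5 — new cell
Step 3: on BLACK (12,4): turn L to E, flip to white, move to (12,5). |black|=4 — new cell
Step 4: on WHITE (12,5): turn R to S, flip to black, move to (13,5). |black|=5 — new cell
Step 5: on WHITE (13,5): turn R to W, flip to black, move to (13,4). |black|=6 — new cell
Step 6: on WHITE (13,4): turn R to N, flip to black, move to (12,4). |black|=7 — REVISIT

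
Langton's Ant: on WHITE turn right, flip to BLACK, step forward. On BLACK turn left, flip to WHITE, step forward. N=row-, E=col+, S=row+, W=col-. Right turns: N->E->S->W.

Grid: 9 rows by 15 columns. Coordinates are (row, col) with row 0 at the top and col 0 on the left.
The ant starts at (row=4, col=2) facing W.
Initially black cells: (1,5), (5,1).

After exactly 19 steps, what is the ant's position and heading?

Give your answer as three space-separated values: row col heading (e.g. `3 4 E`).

Step 1: on WHITE (4,2): turn R to N, flip to black, move to (3,2). |black|=3
Step 2: on WHITE (3,2): turn R to E, flip to black, move to (3,3). |black|=4
Step 3: on WHITE (3,3): turn R to S, flip to black, move to (4,3). |black|=5
Step 4: on WHITE (4,3): turn R to W, flip to black, move to (4,2). |black|=6
Step 5: on BLACK (4,2): turn L to S, flip to white, move to (5,2). |black|=5
Step 6: on WHITE (5,2): turn R to W, flip to black, move to (5,1). |black|=6
Step 7: on BLACK (5,1): turn L to S, flip to white, move to (6,1). |black|=5
Step 8: on WHITE (6,1): turn R to W, flip to black, move to (6,0). |black|=6
Step 9: on WHITE (6,0): turn R to N, flip to black, move to (5,0). |black|=7
Step 10: on WHITE (5,0): turn R to E, flip to black, move to (5,1). |black|=8
Step 11: on WHITE (5,1): turn R to S, flip to black, move to (6,1). |black|=9
Step 12: on BLACK (6,1): turn L to E, flip to white, move to (6,2). |black|=8
Step 13: on WHITE (6,2): turn R to S, flip to black, move to (7,2). |black|=9
Step 14: on WHITE (7,2): turn R to W, flip to black, move to (7,1). |black|=10
Step 15: on WHITE (7,1): turn R to N, flip to black, move to (6,1). |black|=11
Step 16: on WHITE (6,1): turn R to E, flip to black, move to (6,2). |black|=12
Step 17: on BLACK (6,2): turn L to N, flip to white, move to (5,2). |black|=11
Step 18: on BLACK (5,2): turn L to W, flip to white, move to (5,1). |black|=10
Step 19: on BLACK (5,1): turn L to S, flip to white, move to (6,1). |black|=9

Answer: 6 1 S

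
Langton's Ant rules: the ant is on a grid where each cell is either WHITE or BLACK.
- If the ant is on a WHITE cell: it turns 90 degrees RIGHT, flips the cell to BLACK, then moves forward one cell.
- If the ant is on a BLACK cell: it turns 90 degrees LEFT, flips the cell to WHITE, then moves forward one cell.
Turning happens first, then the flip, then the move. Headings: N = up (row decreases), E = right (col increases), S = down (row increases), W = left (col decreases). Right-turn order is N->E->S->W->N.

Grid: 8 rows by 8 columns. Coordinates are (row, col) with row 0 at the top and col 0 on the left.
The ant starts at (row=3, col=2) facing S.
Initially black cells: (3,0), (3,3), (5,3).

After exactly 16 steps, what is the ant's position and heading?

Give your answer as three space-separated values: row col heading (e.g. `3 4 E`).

Answer: 3 0 N

Derivation:
Step 1: on WHITE (3,2): turn R to W, flip to black, move to (3,1). |black|=4
Step 2: on WHITE (3,1): turn R to N, flip to black, move to (2,1). |black|=5
Step 3: on WHITE (2,1): turn R to E, flip to black, move to (2,2). |black|=6
Step 4: on WHITE (2,2): turn R to S, flip to black, move to (3,2). |black|=7
Step 5: on BLACK (3,2): turn L to E, flip to white, move to (3,3). |black|=6
Step 6: on BLACK (3,3): turn L to N, flip to white, move to (2,3). |black|=5
Step 7: on WHITE (2,3): turn R to E, flip to black, move to (2,4). |black|=6
Step 8: on WHITE (2,4): turn R to S, flip to black, move to (3,4). |black|=7
Step 9: on WHITE (3,4): turn R to W, flip to black, move to (3,3). |black|=8
Step 10: on WHITE (3,3): turn R to N, flip to black, move to (2,3). |black|=9
Step 11: on BLACK (2,3): turn L to W, flip to white, move to (2,2). |black|=8
Step 12: on BLACK (2,2): turn L to S, flip to white, move to (3,2). |black|=7
Step 13: on WHITE (3,2): turn R to W, flip to black, move to (3,1). |black|=8
Step 14: on BLACK (3,1): turn L to S, flip to white, move to (4,1). |black|=7
Step 15: on WHITE (4,1): turn R to W, flip to black, move to (4,0). |black|=8
Step 16: on WHITE (4,0): turn R to N, flip to black, move to (3,0). |black|=9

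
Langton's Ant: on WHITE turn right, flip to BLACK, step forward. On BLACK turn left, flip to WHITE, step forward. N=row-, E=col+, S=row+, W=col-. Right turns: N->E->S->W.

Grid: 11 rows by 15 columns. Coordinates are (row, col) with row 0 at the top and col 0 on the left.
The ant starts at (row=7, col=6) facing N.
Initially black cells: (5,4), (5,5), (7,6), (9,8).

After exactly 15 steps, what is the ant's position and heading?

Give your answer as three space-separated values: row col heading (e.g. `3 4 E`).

Answer: 8 6 E

Derivation:
Step 1: on BLACK (7,6): turn L to W, flip to white, move to (7,5). |black|=3
Step 2: on WHITE (7,5): turn R to N, flip to black, move to (6,5). |black|=4
Step 3: on WHITE (6,5): turn R to E, flip to black, move to (6,6). |black|=5
Step 4: on WHITE (6,6): turn R to S, flip to black, move to (7,6). |black|=6
Step 5: on WHITE (7,6): turn R to W, flip to black, move to (7,5). |black|=7
Step 6: on BLACK (7,5): turn L to S, flip to white, move to (8,5). |black|=6
Step 7: on WHITE (8,5): turn R to W, flip to black, move to (8,4). |black|=7
Step 8: on WHITE (8,4): turn R to N, flip to black, move to (7,4). |black|=8
Step 9: on WHITE (7,4): turn R to E, flip to black, move to (7,5). |black|=9
Step 10: on WHITE (7,5): turn R to S, flip to black, move to (8,5). |black|=10
Step 11: on BLACK (8,5): turn L to E, flip to white, move to (8,6). |black|=9
Step 12: on WHITE (8,6): turn R to S, flip to black, move to (9,6). |black|=10
Step 13: on WHITE (9,6): turn R to W, flip to black, move to (9,5). |black|=11
Step 14: on WHITE (9,5): turn R to N, flip to black, move to (8,5). |black|=12
Step 15: on WHITE (8,5): turn R to E, flip to black, move to (8,6). |black|=13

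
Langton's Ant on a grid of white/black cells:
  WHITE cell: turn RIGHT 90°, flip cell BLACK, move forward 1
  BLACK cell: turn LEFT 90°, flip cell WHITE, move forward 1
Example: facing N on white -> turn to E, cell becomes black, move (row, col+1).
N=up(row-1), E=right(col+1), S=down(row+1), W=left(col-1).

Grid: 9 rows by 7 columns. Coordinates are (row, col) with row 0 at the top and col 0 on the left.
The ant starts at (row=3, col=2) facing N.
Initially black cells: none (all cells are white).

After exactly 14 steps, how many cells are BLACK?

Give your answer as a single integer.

Step 1: on WHITE (3,2): turn R to E, flip to black, move to (3,3). |black|=1
Step 2: on WHITE (3,3): turn R to S, flip to black, move to (4,3). |black|=2
Step 3: on WHITE (4,3): turn R to W, flip to black, move to (4,2). |black|=3
Step 4: on WHITE (4,2): turn R to N, flip to black, move to (3,2). |black|=4
Step 5: on BLACK (3,2): turn L to W, flip to white, move to (3,1). |black|=3
Step 6: on WHITE (3,1): turn R to N, flip to black, move to (2,1). |black|=4
Step 7: on WHITE (2,1): turn R to E, flip to black, move to (2,2). |black|=5
Step 8: on WHITE (2,2): turn R to S, flip to black, move to (3,2). |black|=6
Step 9: on WHITE (3,2): turn R to W, flip to black, move to (3,1). |black|=7
Step 10: on BLACK (3,1): turn L to S, flip to white, move to (4,1). |black|=6
Step 11: on WHITE (4,1): turn R to W, flip to black, move to (4,0). |black|=7
Step 12: on WHITE (4,0): turn R to N, flip to black, move to (3,0). |black|=8
Step 13: on WHITE (3,0): turn R to E, flip to black, move to (3,1). |black|=9
Step 14: on WHITE (3,1): turn R to S, flip to black, move to (4,1). |black|=10

Answer: 10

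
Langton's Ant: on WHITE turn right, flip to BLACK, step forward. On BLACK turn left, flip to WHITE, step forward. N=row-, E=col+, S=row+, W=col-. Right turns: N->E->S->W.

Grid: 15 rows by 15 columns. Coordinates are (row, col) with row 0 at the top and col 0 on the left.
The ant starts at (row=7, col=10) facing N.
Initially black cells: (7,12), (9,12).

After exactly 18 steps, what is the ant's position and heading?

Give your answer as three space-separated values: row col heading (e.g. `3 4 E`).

Answer: 8 9 S

Derivation:
Step 1: on WHITE (7,10): turn R to E, flip to black, move to (7,11). |black|=3
Step 2: on WHITE (7,11): turn R to S, flip to black, move to (8,11). |black|=4
Step 3: on WHITE (8,11): turn R to W, flip to black, move to (8,10). |black|=5
Step 4: on WHITE (8,10): turn R to N, flip to black, move to (7,10). |black|=6
Step 5: on BLACK (7,10): turn L to W, flip to white, move to (7,9). |black|=5
Step 6: on WHITE (7,9): turn R to N, flip to black, move to (6,9). |black|=6
Step 7: on WHITE (6,9): turn R to E, flip to black, move to (6,10). |black|=7
Step 8: on WHITE (6,10): turn R to S, flip to black, move to (7,10). |black|=8
Step 9: on WHITE (7,10): turn R to W, flip to black, move to (7,9). |black|=9
Step 10: on BLACK (7,9): turn L to S, flip to white, move to (8,9). |black|=8
Step 11: on WHITE (8,9): turn R to W, flip to black, move to (8,8). |black|=9
Step 12: on WHITE (8,8): turn R to N, flip to black, move to (7,8). |black|=10
Step 13: on WHITE (7,8): turn R to E, flip to black, move to (7,9). |black|=11
Step 14: on WHITE (7,9): turn R to S, flip to black, move to (8,9). |black|=12
Step 15: on BLACK (8,9): turn L to E, flip to white, move to (8,10). |black|=11
Step 16: on BLACK (8,10): turn L to N, flip to white, move to (7,10). |black|=10
Step 17: on BLACK (7,10): turn L to W, flip to white, move to (7,9). |black|=9
Step 18: on BLACK (7,9): turn L to S, flip to white, move to (8,9). |black|=8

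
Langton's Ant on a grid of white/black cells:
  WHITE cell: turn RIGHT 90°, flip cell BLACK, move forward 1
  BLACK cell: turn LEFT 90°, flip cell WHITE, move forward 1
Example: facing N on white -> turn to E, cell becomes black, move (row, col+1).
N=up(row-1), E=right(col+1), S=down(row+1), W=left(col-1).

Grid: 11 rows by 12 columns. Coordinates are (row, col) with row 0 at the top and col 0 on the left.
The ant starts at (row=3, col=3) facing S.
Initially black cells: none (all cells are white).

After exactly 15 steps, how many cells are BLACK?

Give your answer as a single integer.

Answer: 9

Derivation:
Step 1: on WHITE (3,3): turn R to W, flip to black, move to (3,2). |black|=1
Step 2: on WHITE (3,2): turn R to N, flip to black, move to (2,2). |black|=2
Step 3: on WHITE (2,2): turn R to E, flip to black, move to (2,3). |black|=3
Step 4: on WHITE (2,3): turn R to S, flip to black, move to (3,3). |black|=4
Step 5: on BLACK (3,3): turn L to E, flip to white, move to (3,4). |black|=3
Step 6: on WHITE (3,4): turn R to S, flip to black, move to (4,4). |black|=4
Step 7: on WHITE (4,4): turn R to W, flip to black, move to (4,3). |black|=5
Step 8: on WHITE (4,3): turn R to N, flip to black, move to (3,3). |black|=6
Step 9: on WHITE (3,3): turn R to E, flip to black, move to (3,4). |black|=7
Step 10: on BLACK (3,4): turn L to N, flip to white, move to (2,4). |black|=6
Step 11: on WHITE (2,4): turn R to E, flip to black, move to (2,5). |black|=7
Step 12: on WHITE (2,5): turn R to S, flip to black, move to (3,5). |black|=8
Step 13: on WHITE (3,5): turn R to W, flip to black, move to (3,4). |black|=9
Step 14: on WHITE (3,4): turn R to N, flip to black, move to (2,4). |black|=10
Step 15: on BLACK (2,4): turn L to W, flip to white, move to (2,3). |black|=9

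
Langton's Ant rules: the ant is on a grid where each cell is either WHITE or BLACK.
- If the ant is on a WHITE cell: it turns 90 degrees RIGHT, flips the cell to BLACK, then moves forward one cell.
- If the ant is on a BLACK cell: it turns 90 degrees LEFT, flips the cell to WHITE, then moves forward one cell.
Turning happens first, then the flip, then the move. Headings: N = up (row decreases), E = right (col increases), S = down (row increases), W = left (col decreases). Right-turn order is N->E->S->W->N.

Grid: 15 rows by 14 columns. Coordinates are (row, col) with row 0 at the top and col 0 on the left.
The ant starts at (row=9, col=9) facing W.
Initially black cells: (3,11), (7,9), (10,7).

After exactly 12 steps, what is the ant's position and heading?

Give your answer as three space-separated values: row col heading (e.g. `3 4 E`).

Step 1: on WHITE (9,9): turn R to N, flip to black, move to (8,9). |black|=4
Step 2: on WHITE (8,9): turn R to E, flip to black, move to (8,10). |black|=5
Step 3: on WHITE (8,10): turn R to S, flip to black, move to (9,10). |black|=6
Step 4: on WHITE (9,10): turn R to W, flip to black, move to (9,9). |black|=7
Step 5: on BLACK (9,9): turn L to S, flip to white, move to (10,9). |black|=6
Step 6: on WHITE (10,9): turn R to W, flip to black, move to (10,8). |black|=7
Step 7: on WHITE (10,8): turn R to N, flip to black, move to (9,8). |black|=8
Step 8: on WHITE (9,8): turn R to E, flip to black, move to (9,9). |black|=9
Step 9: on WHITE (9,9): turn R to S, flip to black, move to (10,9). |black|=10
Step 10: on BLACK (10,9): turn L to E, flip to white, move to (10,10). |black|=9
Step 11: on WHITE (10,10): turn R to S, flip to black, move to (11,10). |black|=10
Step 12: on WHITE (11,10): turn R to W, flip to black, move to (11,9). |black|=11

Answer: 11 9 W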